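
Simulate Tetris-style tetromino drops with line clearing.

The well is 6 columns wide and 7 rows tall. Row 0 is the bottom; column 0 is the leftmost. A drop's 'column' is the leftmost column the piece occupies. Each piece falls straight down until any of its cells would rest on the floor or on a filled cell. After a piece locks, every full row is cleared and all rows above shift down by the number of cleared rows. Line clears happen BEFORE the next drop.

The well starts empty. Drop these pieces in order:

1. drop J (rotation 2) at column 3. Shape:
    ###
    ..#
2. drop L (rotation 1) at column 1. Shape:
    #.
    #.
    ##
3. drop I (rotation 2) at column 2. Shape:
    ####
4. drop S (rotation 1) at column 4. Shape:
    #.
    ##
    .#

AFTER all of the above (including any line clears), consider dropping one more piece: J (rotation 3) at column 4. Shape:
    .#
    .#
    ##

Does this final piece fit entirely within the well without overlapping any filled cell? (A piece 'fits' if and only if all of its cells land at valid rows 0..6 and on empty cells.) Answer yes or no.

Answer: no

Derivation:
Drop 1: J rot2 at col 3 lands with bottom-row=0; cleared 0 line(s) (total 0); column heights now [0 0 0 2 2 2], max=2
Drop 2: L rot1 at col 1 lands with bottom-row=0; cleared 0 line(s) (total 0); column heights now [0 3 1 2 2 2], max=3
Drop 3: I rot2 at col 2 lands with bottom-row=2; cleared 0 line(s) (total 0); column heights now [0 3 3 3 3 3], max=3
Drop 4: S rot1 at col 4 lands with bottom-row=3; cleared 0 line(s) (total 0); column heights now [0 3 3 3 6 5], max=6
Test piece J rot3 at col 4 (width 2): heights before test = [0 3 3 3 6 5]; fits = False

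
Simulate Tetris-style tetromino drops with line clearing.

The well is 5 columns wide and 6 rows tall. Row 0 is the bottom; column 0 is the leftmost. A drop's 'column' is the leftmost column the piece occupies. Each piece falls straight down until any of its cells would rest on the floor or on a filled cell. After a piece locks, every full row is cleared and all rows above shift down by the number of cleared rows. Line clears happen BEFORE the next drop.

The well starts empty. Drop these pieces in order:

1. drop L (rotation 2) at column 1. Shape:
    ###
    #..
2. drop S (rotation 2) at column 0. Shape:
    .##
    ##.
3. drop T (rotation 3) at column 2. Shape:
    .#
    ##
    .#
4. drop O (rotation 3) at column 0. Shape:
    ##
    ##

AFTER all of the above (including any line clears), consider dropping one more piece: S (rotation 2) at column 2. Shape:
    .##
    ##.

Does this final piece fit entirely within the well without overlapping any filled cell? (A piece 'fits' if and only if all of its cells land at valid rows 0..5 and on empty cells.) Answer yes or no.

Answer: no

Derivation:
Drop 1: L rot2 at col 1 lands with bottom-row=0; cleared 0 line(s) (total 0); column heights now [0 2 2 2 0], max=2
Drop 2: S rot2 at col 0 lands with bottom-row=2; cleared 0 line(s) (total 0); column heights now [3 4 4 2 0], max=4
Drop 3: T rot3 at col 2 lands with bottom-row=3; cleared 0 line(s) (total 0); column heights now [3 4 5 6 0], max=6
Drop 4: O rot3 at col 0 lands with bottom-row=4; cleared 0 line(s) (total 0); column heights now [6 6 5 6 0], max=6
Test piece S rot2 at col 2 (width 3): heights before test = [6 6 5 6 0]; fits = False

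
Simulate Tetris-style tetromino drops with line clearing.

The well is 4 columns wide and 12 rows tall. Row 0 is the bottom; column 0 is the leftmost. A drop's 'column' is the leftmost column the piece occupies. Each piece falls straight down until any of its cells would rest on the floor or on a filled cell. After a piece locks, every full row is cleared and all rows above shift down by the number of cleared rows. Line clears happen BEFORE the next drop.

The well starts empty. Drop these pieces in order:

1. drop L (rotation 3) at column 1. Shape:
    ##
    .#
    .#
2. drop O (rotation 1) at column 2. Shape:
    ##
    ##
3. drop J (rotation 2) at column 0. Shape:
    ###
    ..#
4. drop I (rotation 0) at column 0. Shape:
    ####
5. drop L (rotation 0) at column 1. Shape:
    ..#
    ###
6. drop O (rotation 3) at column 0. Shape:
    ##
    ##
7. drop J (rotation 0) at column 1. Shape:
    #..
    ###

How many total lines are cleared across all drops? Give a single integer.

Answer: 1

Derivation:
Drop 1: L rot3 at col 1 lands with bottom-row=0; cleared 0 line(s) (total 0); column heights now [0 3 3 0], max=3
Drop 2: O rot1 at col 2 lands with bottom-row=3; cleared 0 line(s) (total 0); column heights now [0 3 5 5], max=5
Drop 3: J rot2 at col 0 lands with bottom-row=5; cleared 0 line(s) (total 0); column heights now [7 7 7 5], max=7
Drop 4: I rot0 at col 0 lands with bottom-row=7; cleared 1 line(s) (total 1); column heights now [7 7 7 5], max=7
Drop 5: L rot0 at col 1 lands with bottom-row=7; cleared 0 line(s) (total 1); column heights now [7 8 8 9], max=9
Drop 6: O rot3 at col 0 lands with bottom-row=8; cleared 0 line(s) (total 1); column heights now [10 10 8 9], max=10
Drop 7: J rot0 at col 1 lands with bottom-row=10; cleared 0 line(s) (total 1); column heights now [10 12 11 11], max=12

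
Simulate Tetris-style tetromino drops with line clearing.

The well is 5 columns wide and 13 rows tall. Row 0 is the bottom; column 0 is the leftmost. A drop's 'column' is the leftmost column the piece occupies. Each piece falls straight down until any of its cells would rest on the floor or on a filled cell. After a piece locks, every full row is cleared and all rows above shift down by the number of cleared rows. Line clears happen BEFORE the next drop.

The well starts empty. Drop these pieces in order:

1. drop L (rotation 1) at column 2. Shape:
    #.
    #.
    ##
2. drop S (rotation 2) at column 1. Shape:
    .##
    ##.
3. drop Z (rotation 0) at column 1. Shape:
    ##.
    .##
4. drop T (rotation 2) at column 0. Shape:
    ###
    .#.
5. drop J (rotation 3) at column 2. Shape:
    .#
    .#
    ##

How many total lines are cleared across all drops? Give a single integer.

Answer: 0

Derivation:
Drop 1: L rot1 at col 2 lands with bottom-row=0; cleared 0 line(s) (total 0); column heights now [0 0 3 1 0], max=3
Drop 2: S rot2 at col 1 lands with bottom-row=3; cleared 0 line(s) (total 0); column heights now [0 4 5 5 0], max=5
Drop 3: Z rot0 at col 1 lands with bottom-row=5; cleared 0 line(s) (total 0); column heights now [0 7 7 6 0], max=7
Drop 4: T rot2 at col 0 lands with bottom-row=7; cleared 0 line(s) (total 0); column heights now [9 9 9 6 0], max=9
Drop 5: J rot3 at col 2 lands with bottom-row=9; cleared 0 line(s) (total 0); column heights now [9 9 10 12 0], max=12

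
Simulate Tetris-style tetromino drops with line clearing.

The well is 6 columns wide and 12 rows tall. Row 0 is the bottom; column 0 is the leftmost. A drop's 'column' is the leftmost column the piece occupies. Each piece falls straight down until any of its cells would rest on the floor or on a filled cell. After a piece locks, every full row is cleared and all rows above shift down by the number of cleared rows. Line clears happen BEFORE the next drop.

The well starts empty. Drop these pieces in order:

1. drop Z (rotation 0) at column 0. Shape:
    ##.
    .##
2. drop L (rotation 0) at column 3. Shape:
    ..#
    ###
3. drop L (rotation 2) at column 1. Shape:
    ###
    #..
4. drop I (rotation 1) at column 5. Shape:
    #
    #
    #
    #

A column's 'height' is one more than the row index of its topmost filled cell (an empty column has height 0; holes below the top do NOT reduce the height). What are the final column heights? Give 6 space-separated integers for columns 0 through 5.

Answer: 2 4 4 4 1 6

Derivation:
Drop 1: Z rot0 at col 0 lands with bottom-row=0; cleared 0 line(s) (total 0); column heights now [2 2 1 0 0 0], max=2
Drop 2: L rot0 at col 3 lands with bottom-row=0; cleared 0 line(s) (total 0); column heights now [2 2 1 1 1 2], max=2
Drop 3: L rot2 at col 1 lands with bottom-row=2; cleared 0 line(s) (total 0); column heights now [2 4 4 4 1 2], max=4
Drop 4: I rot1 at col 5 lands with bottom-row=2; cleared 0 line(s) (total 0); column heights now [2 4 4 4 1 6], max=6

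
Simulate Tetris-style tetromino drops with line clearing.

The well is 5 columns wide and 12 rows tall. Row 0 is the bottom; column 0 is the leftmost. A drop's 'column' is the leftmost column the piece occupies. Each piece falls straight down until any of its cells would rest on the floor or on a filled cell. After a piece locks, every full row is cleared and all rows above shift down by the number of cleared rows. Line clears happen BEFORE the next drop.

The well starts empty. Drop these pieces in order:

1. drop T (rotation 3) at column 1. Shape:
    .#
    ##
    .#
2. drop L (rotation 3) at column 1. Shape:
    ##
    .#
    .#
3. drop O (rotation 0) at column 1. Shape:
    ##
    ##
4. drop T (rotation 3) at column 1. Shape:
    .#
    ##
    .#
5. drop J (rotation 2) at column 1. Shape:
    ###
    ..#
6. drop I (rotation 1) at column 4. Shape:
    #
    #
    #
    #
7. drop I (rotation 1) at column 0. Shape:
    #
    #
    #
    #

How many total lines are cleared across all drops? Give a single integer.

Drop 1: T rot3 at col 1 lands with bottom-row=0; cleared 0 line(s) (total 0); column heights now [0 2 3 0 0], max=3
Drop 2: L rot3 at col 1 lands with bottom-row=3; cleared 0 line(s) (total 0); column heights now [0 6 6 0 0], max=6
Drop 3: O rot0 at col 1 lands with bottom-row=6; cleared 0 line(s) (total 0); column heights now [0 8 8 0 0], max=8
Drop 4: T rot3 at col 1 lands with bottom-row=8; cleared 0 line(s) (total 0); column heights now [0 10 11 0 0], max=11
Drop 5: J rot2 at col 1 lands with bottom-row=10; cleared 0 line(s) (total 0); column heights now [0 12 12 12 0], max=12
Drop 6: I rot1 at col 4 lands with bottom-row=0; cleared 0 line(s) (total 0); column heights now [0 12 12 12 4], max=12
Drop 7: I rot1 at col 0 lands with bottom-row=0; cleared 0 line(s) (total 0); column heights now [4 12 12 12 4], max=12

Answer: 0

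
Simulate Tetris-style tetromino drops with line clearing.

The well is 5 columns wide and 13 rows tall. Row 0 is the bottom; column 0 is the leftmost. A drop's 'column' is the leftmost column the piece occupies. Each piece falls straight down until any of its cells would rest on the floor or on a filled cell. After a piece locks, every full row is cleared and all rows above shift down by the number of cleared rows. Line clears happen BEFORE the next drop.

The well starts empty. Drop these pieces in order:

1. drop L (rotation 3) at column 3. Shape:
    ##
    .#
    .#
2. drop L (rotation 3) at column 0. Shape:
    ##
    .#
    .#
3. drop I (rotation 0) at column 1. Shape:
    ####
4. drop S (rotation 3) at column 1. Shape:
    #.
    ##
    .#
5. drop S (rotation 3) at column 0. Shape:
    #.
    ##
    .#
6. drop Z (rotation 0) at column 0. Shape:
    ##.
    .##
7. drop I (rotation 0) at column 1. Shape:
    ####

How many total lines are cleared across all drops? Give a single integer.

Answer: 0

Derivation:
Drop 1: L rot3 at col 3 lands with bottom-row=0; cleared 0 line(s) (total 0); column heights now [0 0 0 3 3], max=3
Drop 2: L rot3 at col 0 lands with bottom-row=0; cleared 0 line(s) (total 0); column heights now [3 3 0 3 3], max=3
Drop 3: I rot0 at col 1 lands with bottom-row=3; cleared 0 line(s) (total 0); column heights now [3 4 4 4 4], max=4
Drop 4: S rot3 at col 1 lands with bottom-row=4; cleared 0 line(s) (total 0); column heights now [3 7 6 4 4], max=7
Drop 5: S rot3 at col 0 lands with bottom-row=7; cleared 0 line(s) (total 0); column heights now [10 9 6 4 4], max=10
Drop 6: Z rot0 at col 0 lands with bottom-row=9; cleared 0 line(s) (total 0); column heights now [11 11 10 4 4], max=11
Drop 7: I rot0 at col 1 lands with bottom-row=11; cleared 0 line(s) (total 0); column heights now [11 12 12 12 12], max=12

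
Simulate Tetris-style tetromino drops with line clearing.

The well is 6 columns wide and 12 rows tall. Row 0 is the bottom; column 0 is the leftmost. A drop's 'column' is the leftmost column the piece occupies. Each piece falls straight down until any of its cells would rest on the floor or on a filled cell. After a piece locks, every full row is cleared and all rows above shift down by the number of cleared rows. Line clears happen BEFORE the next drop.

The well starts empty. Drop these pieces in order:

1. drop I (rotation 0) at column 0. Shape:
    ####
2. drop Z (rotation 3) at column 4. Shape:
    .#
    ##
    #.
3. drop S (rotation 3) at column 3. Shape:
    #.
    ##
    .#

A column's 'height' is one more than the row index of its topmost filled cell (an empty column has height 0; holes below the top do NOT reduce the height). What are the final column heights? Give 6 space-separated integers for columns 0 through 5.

Answer: 1 1 1 5 4 3

Derivation:
Drop 1: I rot0 at col 0 lands with bottom-row=0; cleared 0 line(s) (total 0); column heights now [1 1 1 1 0 0], max=1
Drop 2: Z rot3 at col 4 lands with bottom-row=0; cleared 0 line(s) (total 0); column heights now [1 1 1 1 2 3], max=3
Drop 3: S rot3 at col 3 lands with bottom-row=2; cleared 0 line(s) (total 0); column heights now [1 1 1 5 4 3], max=5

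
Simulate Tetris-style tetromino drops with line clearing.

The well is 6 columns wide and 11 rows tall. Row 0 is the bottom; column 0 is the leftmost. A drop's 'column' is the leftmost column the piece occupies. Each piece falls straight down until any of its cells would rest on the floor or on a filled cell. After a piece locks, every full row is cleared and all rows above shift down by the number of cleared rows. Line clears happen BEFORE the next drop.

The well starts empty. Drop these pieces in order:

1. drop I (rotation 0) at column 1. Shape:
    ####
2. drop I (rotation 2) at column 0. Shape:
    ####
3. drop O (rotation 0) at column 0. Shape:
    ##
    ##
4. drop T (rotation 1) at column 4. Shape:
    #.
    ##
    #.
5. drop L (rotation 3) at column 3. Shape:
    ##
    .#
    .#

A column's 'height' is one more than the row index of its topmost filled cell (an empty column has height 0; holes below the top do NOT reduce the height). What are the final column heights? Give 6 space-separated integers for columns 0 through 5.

Answer: 4 4 2 7 7 3

Derivation:
Drop 1: I rot0 at col 1 lands with bottom-row=0; cleared 0 line(s) (total 0); column heights now [0 1 1 1 1 0], max=1
Drop 2: I rot2 at col 0 lands with bottom-row=1; cleared 0 line(s) (total 0); column heights now [2 2 2 2 1 0], max=2
Drop 3: O rot0 at col 0 lands with bottom-row=2; cleared 0 line(s) (total 0); column heights now [4 4 2 2 1 0], max=4
Drop 4: T rot1 at col 4 lands with bottom-row=1; cleared 0 line(s) (total 0); column heights now [4 4 2 2 4 3], max=4
Drop 5: L rot3 at col 3 lands with bottom-row=4; cleared 0 line(s) (total 0); column heights now [4 4 2 7 7 3], max=7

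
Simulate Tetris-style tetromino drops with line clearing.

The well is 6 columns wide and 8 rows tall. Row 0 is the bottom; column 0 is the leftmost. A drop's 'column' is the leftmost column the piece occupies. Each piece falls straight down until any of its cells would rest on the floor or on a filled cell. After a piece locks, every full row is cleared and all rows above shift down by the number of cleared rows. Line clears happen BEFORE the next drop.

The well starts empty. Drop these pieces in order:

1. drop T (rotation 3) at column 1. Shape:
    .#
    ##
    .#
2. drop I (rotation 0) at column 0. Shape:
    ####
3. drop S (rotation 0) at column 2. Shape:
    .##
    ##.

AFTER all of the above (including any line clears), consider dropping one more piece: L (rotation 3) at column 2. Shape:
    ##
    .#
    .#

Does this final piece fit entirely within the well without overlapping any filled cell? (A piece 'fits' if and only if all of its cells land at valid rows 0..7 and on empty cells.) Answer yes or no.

Answer: no

Derivation:
Drop 1: T rot3 at col 1 lands with bottom-row=0; cleared 0 line(s) (total 0); column heights now [0 2 3 0 0 0], max=3
Drop 2: I rot0 at col 0 lands with bottom-row=3; cleared 0 line(s) (total 0); column heights now [4 4 4 4 0 0], max=4
Drop 3: S rot0 at col 2 lands with bottom-row=4; cleared 0 line(s) (total 0); column heights now [4 4 5 6 6 0], max=6
Test piece L rot3 at col 2 (width 2): heights before test = [4 4 5 6 6 0]; fits = False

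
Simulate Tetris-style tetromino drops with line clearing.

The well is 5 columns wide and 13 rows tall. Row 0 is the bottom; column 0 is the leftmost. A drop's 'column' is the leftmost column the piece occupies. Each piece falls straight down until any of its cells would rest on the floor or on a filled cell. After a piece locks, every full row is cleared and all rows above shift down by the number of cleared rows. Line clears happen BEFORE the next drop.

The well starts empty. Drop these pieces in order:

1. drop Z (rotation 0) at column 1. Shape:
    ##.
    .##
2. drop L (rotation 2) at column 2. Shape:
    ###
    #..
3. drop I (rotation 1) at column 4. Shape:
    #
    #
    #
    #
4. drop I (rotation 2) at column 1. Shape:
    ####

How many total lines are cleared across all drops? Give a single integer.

Drop 1: Z rot0 at col 1 lands with bottom-row=0; cleared 0 line(s) (total 0); column heights now [0 2 2 1 0], max=2
Drop 2: L rot2 at col 2 lands with bottom-row=2; cleared 0 line(s) (total 0); column heights now [0 2 4 4 4], max=4
Drop 3: I rot1 at col 4 lands with bottom-row=4; cleared 0 line(s) (total 0); column heights now [0 2 4 4 8], max=8
Drop 4: I rot2 at col 1 lands with bottom-row=8; cleared 0 line(s) (total 0); column heights now [0 9 9 9 9], max=9

Answer: 0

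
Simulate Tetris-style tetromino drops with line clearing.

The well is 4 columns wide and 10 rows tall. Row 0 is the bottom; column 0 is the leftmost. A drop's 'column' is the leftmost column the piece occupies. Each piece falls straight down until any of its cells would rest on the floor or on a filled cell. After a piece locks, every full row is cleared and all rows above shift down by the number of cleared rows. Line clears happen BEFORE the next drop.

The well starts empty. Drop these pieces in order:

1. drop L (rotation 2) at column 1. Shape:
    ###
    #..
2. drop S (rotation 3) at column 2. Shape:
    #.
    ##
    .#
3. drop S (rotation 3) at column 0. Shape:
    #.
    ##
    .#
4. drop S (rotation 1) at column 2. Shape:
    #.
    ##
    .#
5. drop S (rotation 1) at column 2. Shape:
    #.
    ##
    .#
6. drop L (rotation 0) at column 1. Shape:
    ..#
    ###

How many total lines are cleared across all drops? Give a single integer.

Drop 1: L rot2 at col 1 lands with bottom-row=0; cleared 0 line(s) (total 0); column heights now [0 2 2 2], max=2
Drop 2: S rot3 at col 2 lands with bottom-row=2; cleared 0 line(s) (total 0); column heights now [0 2 5 4], max=5
Drop 3: S rot3 at col 0 lands with bottom-row=2; cleared 1 line(s) (total 1); column heights now [4 3 4 3], max=4
Drop 4: S rot1 at col 2 lands with bottom-row=3; cleared 0 line(s) (total 1); column heights now [4 3 6 5], max=6
Drop 5: S rot1 at col 2 lands with bottom-row=5; cleared 0 line(s) (total 1); column heights now [4 3 8 7], max=8
Drop 6: L rot0 at col 1 lands with bottom-row=8; cleared 0 line(s) (total 1); column heights now [4 9 9 10], max=10

Answer: 1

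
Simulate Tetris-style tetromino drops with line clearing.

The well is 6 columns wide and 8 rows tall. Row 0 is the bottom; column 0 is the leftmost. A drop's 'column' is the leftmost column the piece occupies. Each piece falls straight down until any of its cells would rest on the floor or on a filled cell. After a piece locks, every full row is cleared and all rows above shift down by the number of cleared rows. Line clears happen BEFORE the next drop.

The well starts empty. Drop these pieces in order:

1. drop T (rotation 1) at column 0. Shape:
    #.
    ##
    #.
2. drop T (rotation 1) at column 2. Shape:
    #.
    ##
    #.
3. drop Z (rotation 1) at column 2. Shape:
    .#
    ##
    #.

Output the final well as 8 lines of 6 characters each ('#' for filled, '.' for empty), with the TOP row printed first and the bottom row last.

Answer: ......
......
...#..
..##..
..#...
#.#...
####..
#.#...

Derivation:
Drop 1: T rot1 at col 0 lands with bottom-row=0; cleared 0 line(s) (total 0); column heights now [3 2 0 0 0 0], max=3
Drop 2: T rot1 at col 2 lands with bottom-row=0; cleared 0 line(s) (total 0); column heights now [3 2 3 2 0 0], max=3
Drop 3: Z rot1 at col 2 lands with bottom-row=3; cleared 0 line(s) (total 0); column heights now [3 2 5 6 0 0], max=6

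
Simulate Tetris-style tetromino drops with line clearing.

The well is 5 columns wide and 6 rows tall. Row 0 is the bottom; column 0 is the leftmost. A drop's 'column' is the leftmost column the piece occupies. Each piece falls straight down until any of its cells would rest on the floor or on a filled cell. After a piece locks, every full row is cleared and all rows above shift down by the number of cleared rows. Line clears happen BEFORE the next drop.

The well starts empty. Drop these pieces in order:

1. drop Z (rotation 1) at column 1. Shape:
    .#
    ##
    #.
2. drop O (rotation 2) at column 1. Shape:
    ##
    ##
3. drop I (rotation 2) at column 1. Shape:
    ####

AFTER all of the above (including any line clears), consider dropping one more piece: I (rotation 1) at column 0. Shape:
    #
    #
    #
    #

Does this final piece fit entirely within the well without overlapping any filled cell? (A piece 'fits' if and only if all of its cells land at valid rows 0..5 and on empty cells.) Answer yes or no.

Answer: yes

Derivation:
Drop 1: Z rot1 at col 1 lands with bottom-row=0; cleared 0 line(s) (total 0); column heights now [0 2 3 0 0], max=3
Drop 2: O rot2 at col 1 lands with bottom-row=3; cleared 0 line(s) (total 0); column heights now [0 5 5 0 0], max=5
Drop 3: I rot2 at col 1 lands with bottom-row=5; cleared 0 line(s) (total 0); column heights now [0 6 6 6 6], max=6
Test piece I rot1 at col 0 (width 1): heights before test = [0 6 6 6 6]; fits = True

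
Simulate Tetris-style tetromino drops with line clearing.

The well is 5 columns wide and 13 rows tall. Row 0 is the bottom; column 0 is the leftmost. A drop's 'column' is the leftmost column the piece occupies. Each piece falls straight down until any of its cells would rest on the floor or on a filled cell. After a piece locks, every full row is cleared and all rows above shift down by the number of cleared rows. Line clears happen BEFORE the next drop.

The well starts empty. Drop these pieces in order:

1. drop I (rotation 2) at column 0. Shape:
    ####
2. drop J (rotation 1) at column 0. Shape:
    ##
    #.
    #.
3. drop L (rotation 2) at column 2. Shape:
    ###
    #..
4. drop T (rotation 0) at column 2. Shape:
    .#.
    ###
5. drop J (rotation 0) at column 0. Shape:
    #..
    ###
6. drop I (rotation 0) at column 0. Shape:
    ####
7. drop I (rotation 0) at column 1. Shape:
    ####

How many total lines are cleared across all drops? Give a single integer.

Answer: 1

Derivation:
Drop 1: I rot2 at col 0 lands with bottom-row=0; cleared 0 line(s) (total 0); column heights now [1 1 1 1 0], max=1
Drop 2: J rot1 at col 0 lands with bottom-row=1; cleared 0 line(s) (total 0); column heights now [4 4 1 1 0], max=4
Drop 3: L rot2 at col 2 lands with bottom-row=1; cleared 0 line(s) (total 0); column heights now [4 4 3 3 3], max=4
Drop 4: T rot0 at col 2 lands with bottom-row=3; cleared 1 line(s) (total 1); column heights now [3 1 3 4 3], max=4
Drop 5: J rot0 at col 0 lands with bottom-row=3; cleared 0 line(s) (total 1); column heights now [5 4 4 4 3], max=5
Drop 6: I rot0 at col 0 lands with bottom-row=5; cleared 0 line(s) (total 1); column heights now [6 6 6 6 3], max=6
Drop 7: I rot0 at col 1 lands with bottom-row=6; cleared 0 line(s) (total 1); column heights now [6 7 7 7 7], max=7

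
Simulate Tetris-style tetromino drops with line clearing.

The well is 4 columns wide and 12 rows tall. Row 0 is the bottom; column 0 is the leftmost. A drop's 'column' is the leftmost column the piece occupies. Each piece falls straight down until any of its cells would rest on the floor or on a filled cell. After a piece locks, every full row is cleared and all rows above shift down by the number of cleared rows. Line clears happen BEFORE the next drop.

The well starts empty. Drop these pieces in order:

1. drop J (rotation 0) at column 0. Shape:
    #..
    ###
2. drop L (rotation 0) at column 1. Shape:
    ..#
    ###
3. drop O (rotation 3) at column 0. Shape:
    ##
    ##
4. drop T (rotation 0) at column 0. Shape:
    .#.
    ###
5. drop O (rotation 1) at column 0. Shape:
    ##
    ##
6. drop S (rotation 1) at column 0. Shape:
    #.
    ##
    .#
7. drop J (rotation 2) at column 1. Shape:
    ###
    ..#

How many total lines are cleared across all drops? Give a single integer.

Drop 1: J rot0 at col 0 lands with bottom-row=0; cleared 0 line(s) (total 0); column heights now [2 1 1 0], max=2
Drop 2: L rot0 at col 1 lands with bottom-row=1; cleared 1 line(s) (total 1); column heights now [1 1 1 2], max=2
Drop 3: O rot3 at col 0 lands with bottom-row=1; cleared 0 line(s) (total 1); column heights now [3 3 1 2], max=3
Drop 4: T rot0 at col 0 lands with bottom-row=3; cleared 0 line(s) (total 1); column heights now [4 5 4 2], max=5
Drop 5: O rot1 at col 0 lands with bottom-row=5; cleared 0 line(s) (total 1); column heights now [7 7 4 2], max=7
Drop 6: S rot1 at col 0 lands with bottom-row=7; cleared 0 line(s) (total 1); column heights now [10 9 4 2], max=10
Drop 7: J rot2 at col 1 lands with bottom-row=8; cleared 1 line(s) (total 2); column heights now [9 9 4 9], max=9

Answer: 2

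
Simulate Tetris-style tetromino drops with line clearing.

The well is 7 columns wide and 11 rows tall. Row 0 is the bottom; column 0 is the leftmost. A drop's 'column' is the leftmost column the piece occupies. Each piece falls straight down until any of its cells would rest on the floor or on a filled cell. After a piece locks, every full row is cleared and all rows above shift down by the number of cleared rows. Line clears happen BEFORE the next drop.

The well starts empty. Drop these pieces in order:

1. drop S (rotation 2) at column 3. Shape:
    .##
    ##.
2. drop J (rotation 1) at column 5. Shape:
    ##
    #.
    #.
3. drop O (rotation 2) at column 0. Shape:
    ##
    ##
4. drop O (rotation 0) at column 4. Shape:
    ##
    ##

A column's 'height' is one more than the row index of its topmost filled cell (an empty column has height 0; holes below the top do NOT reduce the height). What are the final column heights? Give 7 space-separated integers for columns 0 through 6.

Answer: 2 2 0 1 7 7 5

Derivation:
Drop 1: S rot2 at col 3 lands with bottom-row=0; cleared 0 line(s) (total 0); column heights now [0 0 0 1 2 2 0], max=2
Drop 2: J rot1 at col 5 lands with bottom-row=2; cleared 0 line(s) (total 0); column heights now [0 0 0 1 2 5 5], max=5
Drop 3: O rot2 at col 0 lands with bottom-row=0; cleared 0 line(s) (total 0); column heights now [2 2 0 1 2 5 5], max=5
Drop 4: O rot0 at col 4 lands with bottom-row=5; cleared 0 line(s) (total 0); column heights now [2 2 0 1 7 7 5], max=7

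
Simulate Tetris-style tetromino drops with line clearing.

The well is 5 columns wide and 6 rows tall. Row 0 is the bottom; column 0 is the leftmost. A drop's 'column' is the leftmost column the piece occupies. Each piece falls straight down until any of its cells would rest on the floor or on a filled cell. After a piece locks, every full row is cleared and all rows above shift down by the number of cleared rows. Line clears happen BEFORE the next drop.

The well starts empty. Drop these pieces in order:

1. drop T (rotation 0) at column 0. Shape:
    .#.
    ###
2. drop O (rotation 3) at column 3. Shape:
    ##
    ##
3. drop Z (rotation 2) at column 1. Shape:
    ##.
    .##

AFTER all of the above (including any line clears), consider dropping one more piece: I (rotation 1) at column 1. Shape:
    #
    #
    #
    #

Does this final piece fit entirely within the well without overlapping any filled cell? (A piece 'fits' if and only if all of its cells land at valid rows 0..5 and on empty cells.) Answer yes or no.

Drop 1: T rot0 at col 0 lands with bottom-row=0; cleared 0 line(s) (total 0); column heights now [1 2 1 0 0], max=2
Drop 2: O rot3 at col 3 lands with bottom-row=0; cleared 1 line(s) (total 1); column heights now [0 1 0 1 1], max=1
Drop 3: Z rot2 at col 1 lands with bottom-row=1; cleared 0 line(s) (total 1); column heights now [0 3 3 2 1], max=3
Test piece I rot1 at col 1 (width 1): heights before test = [0 3 3 2 1]; fits = False

Answer: no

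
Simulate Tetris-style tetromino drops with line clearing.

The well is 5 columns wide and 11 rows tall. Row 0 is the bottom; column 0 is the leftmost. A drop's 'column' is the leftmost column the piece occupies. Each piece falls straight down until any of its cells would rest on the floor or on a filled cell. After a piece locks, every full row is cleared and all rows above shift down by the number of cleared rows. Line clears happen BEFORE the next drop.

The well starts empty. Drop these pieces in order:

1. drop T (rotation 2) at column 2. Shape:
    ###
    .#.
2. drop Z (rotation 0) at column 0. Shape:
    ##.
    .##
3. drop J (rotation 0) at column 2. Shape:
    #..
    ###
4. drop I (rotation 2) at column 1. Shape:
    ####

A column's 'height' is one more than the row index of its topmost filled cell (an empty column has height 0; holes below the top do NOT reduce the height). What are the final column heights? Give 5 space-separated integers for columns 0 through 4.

Answer: 0 5 5 5 5

Derivation:
Drop 1: T rot2 at col 2 lands with bottom-row=0; cleared 0 line(s) (total 0); column heights now [0 0 2 2 2], max=2
Drop 2: Z rot0 at col 0 lands with bottom-row=2; cleared 0 line(s) (total 0); column heights now [4 4 3 2 2], max=4
Drop 3: J rot0 at col 2 lands with bottom-row=3; cleared 1 line(s) (total 1); column heights now [0 3 4 2 2], max=4
Drop 4: I rot2 at col 1 lands with bottom-row=4; cleared 0 line(s) (total 1); column heights now [0 5 5 5 5], max=5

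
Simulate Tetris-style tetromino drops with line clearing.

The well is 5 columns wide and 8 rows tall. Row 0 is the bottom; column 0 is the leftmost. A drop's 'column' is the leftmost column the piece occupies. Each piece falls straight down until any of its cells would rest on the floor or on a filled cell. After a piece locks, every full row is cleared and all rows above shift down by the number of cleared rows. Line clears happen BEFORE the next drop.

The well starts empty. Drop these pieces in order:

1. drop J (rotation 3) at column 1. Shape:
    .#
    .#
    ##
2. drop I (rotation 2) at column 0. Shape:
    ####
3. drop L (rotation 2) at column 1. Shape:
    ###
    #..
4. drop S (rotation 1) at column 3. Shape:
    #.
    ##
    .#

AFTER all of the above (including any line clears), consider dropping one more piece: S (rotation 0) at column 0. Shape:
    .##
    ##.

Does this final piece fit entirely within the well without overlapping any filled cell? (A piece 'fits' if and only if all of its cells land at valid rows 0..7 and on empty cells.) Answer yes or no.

Drop 1: J rot3 at col 1 lands with bottom-row=0; cleared 0 line(s) (total 0); column heights now [0 1 3 0 0], max=3
Drop 2: I rot2 at col 0 lands with bottom-row=3; cleared 0 line(s) (total 0); column heights now [4 4 4 4 0], max=4
Drop 3: L rot2 at col 1 lands with bottom-row=4; cleared 0 line(s) (total 0); column heights now [4 6 6 6 0], max=6
Drop 4: S rot1 at col 3 lands with bottom-row=5; cleared 0 line(s) (total 0); column heights now [4 6 6 8 7], max=8
Test piece S rot0 at col 0 (width 3): heights before test = [4 6 6 8 7]; fits = True

Answer: yes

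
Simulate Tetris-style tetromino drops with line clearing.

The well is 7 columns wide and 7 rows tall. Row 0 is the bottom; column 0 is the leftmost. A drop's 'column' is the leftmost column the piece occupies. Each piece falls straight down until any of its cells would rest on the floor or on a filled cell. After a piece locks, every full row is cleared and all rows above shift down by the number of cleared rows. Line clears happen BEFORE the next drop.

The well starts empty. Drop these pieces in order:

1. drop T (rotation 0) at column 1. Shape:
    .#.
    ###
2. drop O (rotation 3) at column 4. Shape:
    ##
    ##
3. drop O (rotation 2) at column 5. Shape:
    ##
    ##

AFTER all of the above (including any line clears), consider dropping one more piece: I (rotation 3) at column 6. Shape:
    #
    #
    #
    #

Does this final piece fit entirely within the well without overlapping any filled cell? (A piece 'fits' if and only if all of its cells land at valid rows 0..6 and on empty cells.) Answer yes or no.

Drop 1: T rot0 at col 1 lands with bottom-row=0; cleared 0 line(s) (total 0); column heights now [0 1 2 1 0 0 0], max=2
Drop 2: O rot3 at col 4 lands with bottom-row=0; cleared 0 line(s) (total 0); column heights now [0 1 2 1 2 2 0], max=2
Drop 3: O rot2 at col 5 lands with bottom-row=2; cleared 0 line(s) (total 0); column heights now [0 1 2 1 2 4 4], max=4
Test piece I rot3 at col 6 (width 1): heights before test = [0 1 2 1 2 4 4]; fits = False

Answer: no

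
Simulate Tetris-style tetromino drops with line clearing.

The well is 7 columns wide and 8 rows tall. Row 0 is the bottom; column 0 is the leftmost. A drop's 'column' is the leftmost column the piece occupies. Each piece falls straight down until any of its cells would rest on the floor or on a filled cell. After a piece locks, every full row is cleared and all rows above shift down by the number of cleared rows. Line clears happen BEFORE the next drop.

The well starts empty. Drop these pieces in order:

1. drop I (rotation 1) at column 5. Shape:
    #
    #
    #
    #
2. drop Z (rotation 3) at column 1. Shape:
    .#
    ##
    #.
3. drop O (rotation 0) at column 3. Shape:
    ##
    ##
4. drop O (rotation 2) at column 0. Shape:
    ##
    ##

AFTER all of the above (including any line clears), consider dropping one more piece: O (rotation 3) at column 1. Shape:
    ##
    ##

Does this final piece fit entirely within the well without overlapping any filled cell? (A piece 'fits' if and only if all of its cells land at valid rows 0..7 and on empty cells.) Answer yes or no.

Answer: yes

Derivation:
Drop 1: I rot1 at col 5 lands with bottom-row=0; cleared 0 line(s) (total 0); column heights now [0 0 0 0 0 4 0], max=4
Drop 2: Z rot3 at col 1 lands with bottom-row=0; cleared 0 line(s) (total 0); column heights now [0 2 3 0 0 4 0], max=4
Drop 3: O rot0 at col 3 lands with bottom-row=0; cleared 0 line(s) (total 0); column heights now [0 2 3 2 2 4 0], max=4
Drop 4: O rot2 at col 0 lands with bottom-row=2; cleared 0 line(s) (total 0); column heights now [4 4 3 2 2 4 0], max=4
Test piece O rot3 at col 1 (width 2): heights before test = [4 4 3 2 2 4 0]; fits = True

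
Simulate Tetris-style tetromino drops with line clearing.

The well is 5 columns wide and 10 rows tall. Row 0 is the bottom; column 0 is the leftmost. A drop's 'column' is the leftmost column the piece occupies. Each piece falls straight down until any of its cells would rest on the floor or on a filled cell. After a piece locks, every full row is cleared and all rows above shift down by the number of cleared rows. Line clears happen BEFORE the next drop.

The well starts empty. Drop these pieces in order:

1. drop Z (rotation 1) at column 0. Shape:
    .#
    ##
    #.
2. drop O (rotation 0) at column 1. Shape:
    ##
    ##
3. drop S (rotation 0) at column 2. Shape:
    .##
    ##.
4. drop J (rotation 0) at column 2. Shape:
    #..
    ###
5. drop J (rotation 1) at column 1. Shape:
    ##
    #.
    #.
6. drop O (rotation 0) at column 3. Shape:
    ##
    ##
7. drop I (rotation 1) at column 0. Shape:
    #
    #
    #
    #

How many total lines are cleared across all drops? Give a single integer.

Answer: 0

Derivation:
Drop 1: Z rot1 at col 0 lands with bottom-row=0; cleared 0 line(s) (total 0); column heights now [2 3 0 0 0], max=3
Drop 2: O rot0 at col 1 lands with bottom-row=3; cleared 0 line(s) (total 0); column heights now [2 5 5 0 0], max=5
Drop 3: S rot0 at col 2 lands with bottom-row=5; cleared 0 line(s) (total 0); column heights now [2 5 6 7 7], max=7
Drop 4: J rot0 at col 2 lands with bottom-row=7; cleared 0 line(s) (total 0); column heights now [2 5 9 8 8], max=9
Drop 5: J rot1 at col 1 lands with bottom-row=7; cleared 0 line(s) (total 0); column heights now [2 10 10 8 8], max=10
Drop 6: O rot0 at col 3 lands with bottom-row=8; cleared 0 line(s) (total 0); column heights now [2 10 10 10 10], max=10
Drop 7: I rot1 at col 0 lands with bottom-row=2; cleared 0 line(s) (total 0); column heights now [6 10 10 10 10], max=10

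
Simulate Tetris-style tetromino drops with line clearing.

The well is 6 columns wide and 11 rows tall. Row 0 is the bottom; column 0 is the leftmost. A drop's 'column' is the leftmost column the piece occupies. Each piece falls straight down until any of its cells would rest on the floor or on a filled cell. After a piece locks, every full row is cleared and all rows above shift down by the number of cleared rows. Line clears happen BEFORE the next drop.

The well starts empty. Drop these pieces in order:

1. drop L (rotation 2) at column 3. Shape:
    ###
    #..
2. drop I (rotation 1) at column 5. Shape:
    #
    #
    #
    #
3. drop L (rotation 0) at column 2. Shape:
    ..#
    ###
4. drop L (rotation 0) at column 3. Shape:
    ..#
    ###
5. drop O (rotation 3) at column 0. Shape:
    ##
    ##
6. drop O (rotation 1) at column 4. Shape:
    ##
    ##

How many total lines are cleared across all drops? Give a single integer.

Drop 1: L rot2 at col 3 lands with bottom-row=0; cleared 0 line(s) (total 0); column heights now [0 0 0 2 2 2], max=2
Drop 2: I rot1 at col 5 lands with bottom-row=2; cleared 0 line(s) (total 0); column heights now [0 0 0 2 2 6], max=6
Drop 3: L rot0 at col 2 lands with bottom-row=2; cleared 0 line(s) (total 0); column heights now [0 0 3 3 4 6], max=6
Drop 4: L rot0 at col 3 lands with bottom-row=6; cleared 0 line(s) (total 0); column heights now [0 0 3 7 7 8], max=8
Drop 5: O rot3 at col 0 lands with bottom-row=0; cleared 0 line(s) (total 0); column heights now [2 2 3 7 7 8], max=8
Drop 6: O rot1 at col 4 lands with bottom-row=8; cleared 0 line(s) (total 0); column heights now [2 2 3 7 10 10], max=10

Answer: 0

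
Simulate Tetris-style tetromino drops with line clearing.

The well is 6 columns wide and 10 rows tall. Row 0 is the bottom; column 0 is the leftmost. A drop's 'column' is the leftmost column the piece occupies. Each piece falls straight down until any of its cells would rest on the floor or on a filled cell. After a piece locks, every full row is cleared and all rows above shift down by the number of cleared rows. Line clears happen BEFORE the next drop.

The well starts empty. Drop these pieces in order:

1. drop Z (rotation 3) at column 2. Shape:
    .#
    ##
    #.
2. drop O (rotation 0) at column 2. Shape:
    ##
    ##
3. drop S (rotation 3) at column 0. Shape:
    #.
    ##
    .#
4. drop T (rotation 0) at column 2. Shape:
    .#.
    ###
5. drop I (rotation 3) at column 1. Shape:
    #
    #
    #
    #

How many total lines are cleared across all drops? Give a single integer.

Drop 1: Z rot3 at col 2 lands with bottom-row=0; cleared 0 line(s) (total 0); column heights now [0 0 2 3 0 0], max=3
Drop 2: O rot0 at col 2 lands with bottom-row=3; cleared 0 line(s) (total 0); column heights now [0 0 5 5 0 0], max=5
Drop 3: S rot3 at col 0 lands with bottom-row=0; cleared 0 line(s) (total 0); column heights now [3 2 5 5 0 0], max=5
Drop 4: T rot0 at col 2 lands with bottom-row=5; cleared 0 line(s) (total 0); column heights now [3 2 6 7 6 0], max=7
Drop 5: I rot3 at col 1 lands with bottom-row=2; cleared 0 line(s) (total 0); column heights now [3 6 6 7 6 0], max=7

Answer: 0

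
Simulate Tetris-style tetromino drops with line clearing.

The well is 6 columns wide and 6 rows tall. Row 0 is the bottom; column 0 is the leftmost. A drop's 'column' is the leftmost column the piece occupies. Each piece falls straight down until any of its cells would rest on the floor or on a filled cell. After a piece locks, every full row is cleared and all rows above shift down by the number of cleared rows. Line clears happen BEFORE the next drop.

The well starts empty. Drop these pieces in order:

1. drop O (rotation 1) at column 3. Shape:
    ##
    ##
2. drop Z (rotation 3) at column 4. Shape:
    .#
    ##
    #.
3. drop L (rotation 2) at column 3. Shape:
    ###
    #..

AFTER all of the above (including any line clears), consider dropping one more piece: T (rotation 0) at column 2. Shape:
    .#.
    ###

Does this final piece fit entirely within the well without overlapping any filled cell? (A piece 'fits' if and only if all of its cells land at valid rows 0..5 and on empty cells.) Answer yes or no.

Drop 1: O rot1 at col 3 lands with bottom-row=0; cleared 0 line(s) (total 0); column heights now [0 0 0 2 2 0], max=2
Drop 2: Z rot3 at col 4 lands with bottom-row=2; cleared 0 line(s) (total 0); column heights now [0 0 0 2 4 5], max=5
Drop 3: L rot2 at col 3 lands with bottom-row=4; cleared 0 line(s) (total 0); column heights now [0 0 0 6 6 6], max=6
Test piece T rot0 at col 2 (width 3): heights before test = [0 0 0 6 6 6]; fits = False

Answer: no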